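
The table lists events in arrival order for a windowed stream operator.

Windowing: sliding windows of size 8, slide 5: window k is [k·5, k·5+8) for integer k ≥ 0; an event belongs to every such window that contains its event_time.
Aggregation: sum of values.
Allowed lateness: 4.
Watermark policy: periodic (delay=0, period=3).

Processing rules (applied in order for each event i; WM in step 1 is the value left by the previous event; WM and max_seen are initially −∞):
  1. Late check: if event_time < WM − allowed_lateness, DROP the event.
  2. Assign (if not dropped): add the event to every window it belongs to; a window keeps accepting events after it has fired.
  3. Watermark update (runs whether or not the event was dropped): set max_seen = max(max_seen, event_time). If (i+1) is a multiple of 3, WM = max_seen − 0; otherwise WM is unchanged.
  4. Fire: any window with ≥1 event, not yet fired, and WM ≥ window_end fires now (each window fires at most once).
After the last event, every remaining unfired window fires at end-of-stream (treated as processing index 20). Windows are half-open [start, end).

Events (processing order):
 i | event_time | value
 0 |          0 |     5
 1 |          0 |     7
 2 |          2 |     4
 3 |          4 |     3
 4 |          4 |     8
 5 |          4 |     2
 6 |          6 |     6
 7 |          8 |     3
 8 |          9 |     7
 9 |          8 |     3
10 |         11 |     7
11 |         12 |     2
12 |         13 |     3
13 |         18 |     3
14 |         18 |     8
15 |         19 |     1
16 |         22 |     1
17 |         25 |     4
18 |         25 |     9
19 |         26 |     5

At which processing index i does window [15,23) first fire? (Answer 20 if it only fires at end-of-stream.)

17

i=0 t=0 v=5: → [0,8); WM=−∞
i=1 t=0 v=7: → [0,8); WM=−∞
i=2 t=2 v=4: → [0,8); WM=2
i=3 t=4 v=3: → [0,8); WM=2
i=4 t=4 v=8: → [0,8); WM=2
i=5 t=4 v=2: → [0,8); WM=4
i=6 t=6 v=6: → [5,13),[0,8); WM=4
i=7 t=8 v=3: → [5,13); WM=4
i=8 t=9 v=7: → [5,13); WM=9; [0,8) fires=35
i=9 t=8 v=3: → [5,13); WM=9
i=10 t=11 v=7: → [10,18),[5,13); WM=9
i=11 t=12 v=2: → [10,18),[5,13); WM=12
i=12 t=13 v=3: → [10,18); WM=12
i=13 t=18 v=3: → [15,23); WM=12
i=14 t=18 v=8: → [15,23); WM=18; [5,13) fires=28 [10,18) fires=12
i=15 t=19 v=1: → [15,23); WM=18
i=16 t=22 v=1: → [20,28),[15,23); WM=18
i=17 t=25 v=4: → [25,33),[20,28); WM=25; [15,23) fires=13
i=18 t=25 v=9: → [25,33),[20,28); WM=25
i=19 t=26 v=5: → [25,33),[20,28); WM=25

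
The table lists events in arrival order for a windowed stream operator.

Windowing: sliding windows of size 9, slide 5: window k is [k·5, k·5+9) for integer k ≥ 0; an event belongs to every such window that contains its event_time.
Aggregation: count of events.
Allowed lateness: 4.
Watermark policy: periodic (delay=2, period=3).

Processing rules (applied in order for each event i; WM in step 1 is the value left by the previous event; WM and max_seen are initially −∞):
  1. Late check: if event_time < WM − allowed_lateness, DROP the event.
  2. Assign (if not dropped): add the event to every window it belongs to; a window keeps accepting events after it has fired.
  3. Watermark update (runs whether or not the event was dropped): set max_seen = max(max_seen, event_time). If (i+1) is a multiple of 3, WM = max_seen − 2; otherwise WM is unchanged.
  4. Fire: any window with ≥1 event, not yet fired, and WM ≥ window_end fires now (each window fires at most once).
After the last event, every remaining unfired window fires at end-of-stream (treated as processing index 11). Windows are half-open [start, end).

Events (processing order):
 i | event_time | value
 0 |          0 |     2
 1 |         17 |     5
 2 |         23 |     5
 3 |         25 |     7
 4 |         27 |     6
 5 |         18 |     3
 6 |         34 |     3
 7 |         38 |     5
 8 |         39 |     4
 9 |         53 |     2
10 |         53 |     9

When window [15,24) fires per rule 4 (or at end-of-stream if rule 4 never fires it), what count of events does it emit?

3

i=0 t=0 v=2: → [0,9); WM=−∞
i=1 t=17 v=5: → [15,24),[10,19); WM=−∞
i=2 t=23 v=5: → [20,29),[15,24); WM=21; [0,9) fires=1 [10,19) fires=1
i=3 t=25 v=7: → [25,34),[20,29); WM=21
i=4 t=27 v=6: → [25,34),[20,29); WM=21
i=5 t=18 v=3: → [15,24),[10,19); WM=25; [15,24) fires=3
i=6 t=34 v=3: → [30,39); WM=25
i=7 t=38 v=5: → [35,44),[30,39); WM=25
i=8 t=39 v=4: → [35,44); WM=37; [20,29) fires=3 [25,34) fires=2
i=9 t=53 v=2: → [50,59),[45,54); WM=37
i=10 t=53 v=9: → [50,59),[45,54); WM=37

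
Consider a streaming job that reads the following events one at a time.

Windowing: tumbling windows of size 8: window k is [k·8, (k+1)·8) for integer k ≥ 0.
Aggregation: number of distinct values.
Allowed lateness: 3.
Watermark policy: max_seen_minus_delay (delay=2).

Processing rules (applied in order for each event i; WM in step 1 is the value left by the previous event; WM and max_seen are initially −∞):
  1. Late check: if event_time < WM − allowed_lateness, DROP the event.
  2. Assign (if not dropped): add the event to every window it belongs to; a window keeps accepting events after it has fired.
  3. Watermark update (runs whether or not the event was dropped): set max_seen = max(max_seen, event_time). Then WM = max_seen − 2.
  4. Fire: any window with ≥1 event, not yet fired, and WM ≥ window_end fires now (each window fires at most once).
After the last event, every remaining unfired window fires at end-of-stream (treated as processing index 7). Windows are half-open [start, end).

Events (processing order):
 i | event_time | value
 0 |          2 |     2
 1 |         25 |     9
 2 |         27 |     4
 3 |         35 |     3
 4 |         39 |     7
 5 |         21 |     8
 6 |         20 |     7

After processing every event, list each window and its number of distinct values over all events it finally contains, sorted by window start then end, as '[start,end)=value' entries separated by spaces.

[0,8)=1 [24,32)=2 [32,40)=2

i=0 t=2 v=2: → [0,8); WM=0
i=1 t=25 v=9: → [24,32); WM=23; [0,8) fires=1
i=2 t=27 v=4: → [24,32); WM=25
i=3 t=35 v=3: → [32,40); WM=33; [24,32) fires=2
i=4 t=39 v=7: → [32,40); WM=37
i=5 t=21 v=8: DROP (t<37-3); WM=37
i=6 t=20 v=7: DROP (t<37-3); WM=37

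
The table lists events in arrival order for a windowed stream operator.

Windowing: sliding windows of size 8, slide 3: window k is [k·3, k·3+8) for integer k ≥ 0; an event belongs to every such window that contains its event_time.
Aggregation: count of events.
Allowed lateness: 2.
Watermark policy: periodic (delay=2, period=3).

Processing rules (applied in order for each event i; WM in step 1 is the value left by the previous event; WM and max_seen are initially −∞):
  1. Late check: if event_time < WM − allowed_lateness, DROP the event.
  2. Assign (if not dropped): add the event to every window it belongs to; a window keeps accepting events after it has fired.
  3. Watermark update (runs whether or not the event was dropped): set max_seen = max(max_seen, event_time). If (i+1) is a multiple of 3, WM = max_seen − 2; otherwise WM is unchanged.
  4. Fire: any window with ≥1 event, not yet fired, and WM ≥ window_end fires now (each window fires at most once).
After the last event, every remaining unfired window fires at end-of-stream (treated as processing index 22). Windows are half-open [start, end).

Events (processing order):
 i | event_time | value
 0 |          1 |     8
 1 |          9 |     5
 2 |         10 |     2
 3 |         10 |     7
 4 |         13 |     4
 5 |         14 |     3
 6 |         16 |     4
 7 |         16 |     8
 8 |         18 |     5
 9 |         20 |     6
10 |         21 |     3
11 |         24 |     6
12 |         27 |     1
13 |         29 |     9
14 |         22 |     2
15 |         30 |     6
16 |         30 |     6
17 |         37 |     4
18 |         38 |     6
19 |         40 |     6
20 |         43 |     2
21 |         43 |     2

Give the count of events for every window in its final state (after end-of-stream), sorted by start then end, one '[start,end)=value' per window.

[0,8)=1 [3,11)=3 [6,14)=4 [9,17)=7 [12,20)=5 [15,23)=6 [18,26)=5 [21,29)=4 [24,32)=5 [27,35)=4 [30,38)=3 [33,41)=3 [36,44)=5 [39,47)=3 [42,50)=2

i=0 t=1 v=8: → [0,8); WM=−∞
i=1 t=9 v=5: → [9,17),[6,14),[3,11); WM=−∞
i=2 t=10 v=2: → [9,17),[6,14),[3,11); WM=8; [0,8) fires=1
i=3 t=10 v=7: → [9,17),[6,14),[3,11); WM=8
i=4 t=13 v=4: → [12,20),[9,17),[6,14); WM=8
i=5 t=14 v=3: → [12,20),[9,17); WM=12; [3,11) fires=3
i=6 t=16 v=4: → [15,23),[12,20),[9,17); WM=12
i=7 t=16 v=8: → [15,23),[12,20),[9,17); WM=12
i=8 t=18 v=5: → [18,26),[15,23),[12,20); WM=16; [6,14) fires=4
i=9 t=20 v=6: → [18,26),[15,23); WM=16
i=10 t=21 v=3: → [21,29),[18,26),[15,23); WM=16
i=11 t=24 v=6: → [24,32),[21,29),[18,26); WM=22; [9,17) fires=7 [12,20) fires=5
i=12 t=27 v=1: → [27,35),[24,32),[21,29); WM=22
i=13 t=29 v=9: → [27,35),[24,32); WM=22
i=14 t=22 v=2: → [21,29),[18,26),[15,23); WM=27; [15,23) fires=6 [18,26) fires=5
i=15 t=30 v=6: → [30,38),[27,35),[24,32); WM=27
i=16 t=30 v=6: → [30,38),[27,35),[24,32); WM=27
i=17 t=37 v=4: → [36,44),[33,41),[30,38); WM=35; [21,29) fires=4 [24,32) fires=5 [27,35) fires=4
i=18 t=38 v=6: → [36,44),[33,41); WM=35
i=19 t=40 v=6: → [39,47),[36,44),[33,41); WM=35
i=20 t=43 v=2: → [42,50),[39,47),[36,44); WM=41; [30,38) fires=3 [33,41) fires=3
i=21 t=43 v=2: → [42,50),[39,47),[36,44); WM=41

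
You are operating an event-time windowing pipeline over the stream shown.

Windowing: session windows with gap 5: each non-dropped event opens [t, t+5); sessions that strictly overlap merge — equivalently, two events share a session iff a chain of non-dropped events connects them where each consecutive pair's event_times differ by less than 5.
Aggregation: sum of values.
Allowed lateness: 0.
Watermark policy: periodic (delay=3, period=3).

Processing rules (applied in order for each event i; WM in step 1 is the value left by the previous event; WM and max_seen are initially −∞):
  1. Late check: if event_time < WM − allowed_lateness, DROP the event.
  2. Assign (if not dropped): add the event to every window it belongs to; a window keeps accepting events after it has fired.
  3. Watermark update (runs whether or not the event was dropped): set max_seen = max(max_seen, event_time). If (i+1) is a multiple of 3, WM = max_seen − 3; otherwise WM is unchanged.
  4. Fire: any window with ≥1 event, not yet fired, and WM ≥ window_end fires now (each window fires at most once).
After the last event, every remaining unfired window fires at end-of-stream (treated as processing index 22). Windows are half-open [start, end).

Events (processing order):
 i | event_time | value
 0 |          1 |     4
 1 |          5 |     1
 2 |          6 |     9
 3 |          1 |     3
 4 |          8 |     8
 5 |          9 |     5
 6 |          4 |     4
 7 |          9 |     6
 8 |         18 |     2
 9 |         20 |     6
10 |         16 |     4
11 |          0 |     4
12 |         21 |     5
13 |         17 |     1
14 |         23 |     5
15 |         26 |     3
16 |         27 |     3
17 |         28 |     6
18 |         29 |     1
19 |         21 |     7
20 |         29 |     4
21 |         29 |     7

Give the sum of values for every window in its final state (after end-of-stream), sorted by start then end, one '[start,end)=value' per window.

[1,14)=33 [16,34)=47

i=0 t=1 v=4: → [1,6); WM=−∞
i=1 t=5 v=1: → [1,10); WM=−∞
i=2 t=6 v=9: → [1,11); WM=3
i=3 t=1 v=3: DROP (t<3-0); WM=3
i=4 t=8 v=8: → [1,13); WM=3
i=5 t=9 v=5: → [1,14); WM=6
i=6 t=4 v=4: DROP (t<6-0); WM=6
i=7 t=9 v=6: → [1,14); WM=6
i=8 t=18 v=2: → [18,23); WM=15
i=9 t=20 v=6: → [18,25); WM=15
i=10 t=16 v=4: → [16,25); WM=15
i=11 t=0 v=4: DROP (t<15-0); WM=17
i=12 t=21 v=5: → [16,26); WM=17
i=13 t=17 v=1: → [16,26); WM=17
i=14 t=23 v=5: → [16,28); WM=20
i=15 t=26 v=3: → [16,31); WM=20
i=16 t=27 v=3: → [16,32); WM=20
i=17 t=28 v=6: → [16,33); WM=25
i=18 t=29 v=1: → [16,34); WM=25
i=19 t=21 v=7: DROP (t<25-0); WM=25
i=20 t=29 v=4: → [16,34); WM=26
i=21 t=29 v=7: → [16,34); WM=26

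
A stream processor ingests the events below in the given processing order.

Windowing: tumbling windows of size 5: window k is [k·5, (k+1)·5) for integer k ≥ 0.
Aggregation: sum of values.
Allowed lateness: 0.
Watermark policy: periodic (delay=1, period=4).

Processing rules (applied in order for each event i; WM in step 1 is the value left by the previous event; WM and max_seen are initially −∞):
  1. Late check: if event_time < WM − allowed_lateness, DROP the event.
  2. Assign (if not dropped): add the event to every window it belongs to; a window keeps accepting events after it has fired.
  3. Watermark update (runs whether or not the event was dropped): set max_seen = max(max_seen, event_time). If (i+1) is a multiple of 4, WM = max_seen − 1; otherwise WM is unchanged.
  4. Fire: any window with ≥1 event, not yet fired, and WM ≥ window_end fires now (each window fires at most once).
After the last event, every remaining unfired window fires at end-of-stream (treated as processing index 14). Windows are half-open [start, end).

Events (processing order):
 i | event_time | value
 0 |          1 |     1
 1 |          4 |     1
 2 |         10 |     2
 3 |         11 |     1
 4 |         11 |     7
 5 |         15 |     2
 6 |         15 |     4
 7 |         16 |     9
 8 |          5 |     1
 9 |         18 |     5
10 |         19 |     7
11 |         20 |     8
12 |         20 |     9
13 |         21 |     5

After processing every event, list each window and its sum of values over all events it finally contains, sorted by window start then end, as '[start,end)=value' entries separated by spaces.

[0,5)=2 [10,15)=10 [15,20)=27 [20,25)=22

i=0 t=1 v=1: → [0,5); WM=−∞
i=1 t=4 v=1: → [0,5); WM=−∞
i=2 t=10 v=2: → [10,15); WM=−∞
i=3 t=11 v=1: → [10,15); WM=10; [0,5) fires=2
i=4 t=11 v=7: → [10,15); WM=10
i=5 t=15 v=2: → [15,20); WM=10
i=6 t=15 v=4: → [15,20); WM=10
i=7 t=16 v=9: → [15,20); WM=15; [10,15) fires=10
i=8 t=5 v=1: DROP (t<15-0); WM=15
i=9 t=18 v=5: → [15,20); WM=15
i=10 t=19 v=7: → [15,20); WM=15
i=11 t=20 v=8: → [20,25); WM=19
i=12 t=20 v=9: → [20,25); WM=19
i=13 t=21 v=5: → [20,25); WM=19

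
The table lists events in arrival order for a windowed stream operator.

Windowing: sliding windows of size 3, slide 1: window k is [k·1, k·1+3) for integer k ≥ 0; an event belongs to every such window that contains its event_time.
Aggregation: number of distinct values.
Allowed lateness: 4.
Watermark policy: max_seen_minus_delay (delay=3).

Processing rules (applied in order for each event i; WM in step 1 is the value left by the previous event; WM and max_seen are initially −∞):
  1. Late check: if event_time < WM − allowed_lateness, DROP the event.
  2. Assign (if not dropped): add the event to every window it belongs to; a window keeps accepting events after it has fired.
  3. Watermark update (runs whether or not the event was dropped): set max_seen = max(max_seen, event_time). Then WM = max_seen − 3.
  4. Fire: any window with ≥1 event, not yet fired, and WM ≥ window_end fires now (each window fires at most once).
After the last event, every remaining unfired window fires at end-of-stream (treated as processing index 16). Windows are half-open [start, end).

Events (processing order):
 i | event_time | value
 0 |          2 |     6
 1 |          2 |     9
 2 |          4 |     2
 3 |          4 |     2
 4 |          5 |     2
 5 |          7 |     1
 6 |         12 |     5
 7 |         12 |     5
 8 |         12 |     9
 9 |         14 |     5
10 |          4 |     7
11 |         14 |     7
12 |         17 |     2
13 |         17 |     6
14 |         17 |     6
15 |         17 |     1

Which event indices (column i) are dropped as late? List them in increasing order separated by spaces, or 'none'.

i=0 t=2 v=6: → [2,5),[1,4),[0,3); WM=-1
i=1 t=2 v=9: → [2,5),[1,4),[0,3); WM=-1
i=2 t=4 v=2: → [4,7),[3,6),[2,5); WM=1
i=3 t=4 v=2: → [4,7),[3,6),[2,5); WM=1
i=4 t=5 v=2: → [5,8),[4,7),[3,6); WM=2
i=5 t=7 v=1: → [7,10),[6,9),[5,8); WM=4; [0,3) fires=2 [1,4) fires=2
i=6 t=12 v=5: → [12,15),[11,14),[10,13); WM=9; [2,5) fires=3 [3,6) fires=1 [4,7) fires=1 [5,8) fires=2 [6,9) fires=1
i=7 t=12 v=5: → [12,15),[11,14),[10,13); WM=9
i=8 t=12 v=9: → [12,15),[11,14),[10,13); WM=9
i=9 t=14 v=5: → [14,17),[13,16),[12,15); WM=11; [7,10) fires=1
i=10 t=4 v=7: DROP (t<11-4); WM=11
i=11 t=14 v=7: → [14,17),[13,16),[12,15); WM=11
i=12 t=17 v=2: → [17,20),[16,19),[15,18); WM=14; [10,13) fires=2 [11,14) fires=2
i=13 t=17 v=6: → [17,20),[16,19),[15,18); WM=14
i=14 t=17 v=6: → [17,20),[16,19),[15,18); WM=14
i=15 t=17 v=1: → [17,20),[16,19),[15,18); WM=14

10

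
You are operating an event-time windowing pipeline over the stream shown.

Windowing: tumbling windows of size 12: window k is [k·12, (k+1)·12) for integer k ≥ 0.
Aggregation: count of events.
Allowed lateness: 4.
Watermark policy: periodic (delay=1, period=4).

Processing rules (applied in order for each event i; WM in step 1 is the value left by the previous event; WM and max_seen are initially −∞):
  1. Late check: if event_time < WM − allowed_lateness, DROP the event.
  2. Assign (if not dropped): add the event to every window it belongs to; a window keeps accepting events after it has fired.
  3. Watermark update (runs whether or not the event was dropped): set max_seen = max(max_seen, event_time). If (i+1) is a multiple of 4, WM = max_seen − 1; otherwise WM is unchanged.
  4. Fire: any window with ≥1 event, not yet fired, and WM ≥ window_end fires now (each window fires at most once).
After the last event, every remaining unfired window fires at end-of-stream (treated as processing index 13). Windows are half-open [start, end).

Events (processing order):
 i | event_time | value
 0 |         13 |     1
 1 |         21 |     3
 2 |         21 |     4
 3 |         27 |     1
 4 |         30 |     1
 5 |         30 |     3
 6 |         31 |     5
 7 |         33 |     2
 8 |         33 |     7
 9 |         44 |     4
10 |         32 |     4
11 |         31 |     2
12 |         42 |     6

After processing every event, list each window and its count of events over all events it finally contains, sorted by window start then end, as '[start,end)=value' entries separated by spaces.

i=0 t=13 v=1: → [12,24); WM=−∞
i=1 t=21 v=3: → [12,24); WM=−∞
i=2 t=21 v=4: → [12,24); WM=−∞
i=3 t=27 v=1: → [24,36); WM=26; [12,24) fires=3
i=4 t=30 v=1: → [24,36); WM=26
i=5 t=30 v=3: → [24,36); WM=26
i=6 t=31 v=5: → [24,36); WM=26
i=7 t=33 v=2: → [24,36); WM=32
i=8 t=33 v=7: → [24,36); WM=32
i=9 t=44 v=4: → [36,48); WM=32
i=10 t=32 v=4: → [24,36); WM=32
i=11 t=31 v=2: → [24,36); WM=43; [24,36) fires=8
i=12 t=42 v=6: → [36,48); WM=43

[12,24)=3 [24,36)=8 [36,48)=2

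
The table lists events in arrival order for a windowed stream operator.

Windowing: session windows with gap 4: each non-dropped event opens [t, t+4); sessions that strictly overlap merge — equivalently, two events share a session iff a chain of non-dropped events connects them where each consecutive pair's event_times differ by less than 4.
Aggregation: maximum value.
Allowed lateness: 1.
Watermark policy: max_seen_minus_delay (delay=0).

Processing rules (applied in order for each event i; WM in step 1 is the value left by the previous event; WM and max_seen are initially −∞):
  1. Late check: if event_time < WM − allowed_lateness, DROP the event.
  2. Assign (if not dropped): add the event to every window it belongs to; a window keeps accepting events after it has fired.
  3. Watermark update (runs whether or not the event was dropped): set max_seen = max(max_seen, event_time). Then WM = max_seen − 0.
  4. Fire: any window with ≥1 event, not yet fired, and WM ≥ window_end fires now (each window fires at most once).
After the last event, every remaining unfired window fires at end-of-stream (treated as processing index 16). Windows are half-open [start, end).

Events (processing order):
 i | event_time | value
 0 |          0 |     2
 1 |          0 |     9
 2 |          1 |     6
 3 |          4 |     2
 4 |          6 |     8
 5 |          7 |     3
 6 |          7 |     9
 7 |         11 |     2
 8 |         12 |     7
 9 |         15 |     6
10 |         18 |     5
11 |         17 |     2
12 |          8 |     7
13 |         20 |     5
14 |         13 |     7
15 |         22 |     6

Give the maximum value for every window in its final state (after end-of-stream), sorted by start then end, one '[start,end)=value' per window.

[0,11)=9 [11,26)=7

i=0 t=0 v=2: → [0,4); WM=0
i=1 t=0 v=9: → [0,4); WM=0
i=2 t=1 v=6: → [0,5); WM=1
i=3 t=4 v=2: → [0,8); WM=4
i=4 t=6 v=8: → [0,10); WM=6
i=5 t=7 v=3: → [0,11); WM=7
i=6 t=7 v=9: → [0,11); WM=7
i=7 t=11 v=2: → [11,15); WM=11
i=8 t=12 v=7: → [11,16); WM=12
i=9 t=15 v=6: → [11,19); WM=15
i=10 t=18 v=5: → [11,22); WM=18
i=11 t=17 v=2: → [11,22); WM=18
i=12 t=8 v=7: DROP (t<18-1); WM=18
i=13 t=20 v=5: → [11,24); WM=20
i=14 t=13 v=7: DROP (t<20-1); WM=20
i=15 t=22 v=6: → [11,26); WM=22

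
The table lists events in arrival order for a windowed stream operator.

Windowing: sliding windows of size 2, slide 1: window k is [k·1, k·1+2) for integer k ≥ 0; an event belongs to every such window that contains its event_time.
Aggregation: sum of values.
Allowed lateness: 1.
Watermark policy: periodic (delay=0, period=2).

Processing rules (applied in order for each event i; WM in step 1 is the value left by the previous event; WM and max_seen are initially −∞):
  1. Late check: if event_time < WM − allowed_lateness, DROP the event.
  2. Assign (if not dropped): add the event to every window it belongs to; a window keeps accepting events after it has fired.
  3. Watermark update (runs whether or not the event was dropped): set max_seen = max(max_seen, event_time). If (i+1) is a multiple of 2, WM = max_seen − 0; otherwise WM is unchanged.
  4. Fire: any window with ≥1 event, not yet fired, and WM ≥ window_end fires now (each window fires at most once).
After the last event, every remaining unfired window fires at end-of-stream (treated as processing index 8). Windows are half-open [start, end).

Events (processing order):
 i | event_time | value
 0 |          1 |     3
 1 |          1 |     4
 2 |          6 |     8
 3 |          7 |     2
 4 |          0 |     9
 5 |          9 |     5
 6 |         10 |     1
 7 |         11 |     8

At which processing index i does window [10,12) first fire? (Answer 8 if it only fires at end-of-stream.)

8

i=0 t=1 v=3: → [1,3),[0,2); WM=−∞
i=1 t=1 v=4: → [1,3),[0,2); WM=1
i=2 t=6 v=8: → [6,8),[5,7); WM=1
i=3 t=7 v=2: → [7,9),[6,8); WM=7; [0,2) fires=7 [1,3) fires=7 [5,7) fires=8
i=4 t=0 v=9: DROP (t<7-1); WM=7
i=5 t=9 v=5: → [9,11),[8,10); WM=9; [6,8) fires=10 [7,9) fires=2
i=6 t=10 v=1: → [10,12),[9,11); WM=9
i=7 t=11 v=8: → [11,13),[10,12); WM=11; [8,10) fires=5 [9,11) fires=6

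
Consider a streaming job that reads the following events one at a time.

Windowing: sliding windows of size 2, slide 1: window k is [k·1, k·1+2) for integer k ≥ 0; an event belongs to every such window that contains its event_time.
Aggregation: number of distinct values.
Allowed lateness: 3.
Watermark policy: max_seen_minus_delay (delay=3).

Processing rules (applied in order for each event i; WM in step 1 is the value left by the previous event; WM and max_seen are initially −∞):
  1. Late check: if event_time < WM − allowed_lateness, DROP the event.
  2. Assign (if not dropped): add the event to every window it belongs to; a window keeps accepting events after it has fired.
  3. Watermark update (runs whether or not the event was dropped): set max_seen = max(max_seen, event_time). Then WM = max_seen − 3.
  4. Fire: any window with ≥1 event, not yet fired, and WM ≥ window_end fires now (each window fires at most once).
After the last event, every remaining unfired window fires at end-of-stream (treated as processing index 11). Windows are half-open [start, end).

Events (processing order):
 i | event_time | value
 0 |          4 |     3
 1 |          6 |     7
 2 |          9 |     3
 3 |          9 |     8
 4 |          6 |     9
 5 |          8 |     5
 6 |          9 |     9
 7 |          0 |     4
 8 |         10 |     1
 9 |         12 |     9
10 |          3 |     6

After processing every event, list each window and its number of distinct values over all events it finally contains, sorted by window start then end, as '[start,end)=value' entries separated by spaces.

[3,5)=1 [4,6)=1 [5,7)=2 [6,8)=2 [7,9)=1 [8,10)=4 [9,11)=4 [10,12)=1 [11,13)=1 [12,14)=1

i=0 t=4 v=3: → [4,6),[3,5); WM=1
i=1 t=6 v=7: → [6,8),[5,7); WM=3
i=2 t=9 v=3: → [9,11),[8,10); WM=6; [3,5) fires=1 [4,6) fires=1
i=3 t=9 v=8: → [9,11),[8,10); WM=6
i=4 t=6 v=9: → [6,8),[5,7); WM=6
i=5 t=8 v=5: → [8,10),[7,9); WM=6
i=6 t=9 v=9: → [9,11),[8,10); WM=6
i=7 t=0 v=4: DROP (t<6-3); WM=6
i=8 t=10 v=1: → [10,12),[9,11); WM=7; [5,7) fires=2
i=9 t=12 v=9: → [12,14),[11,13); WM=9; [6,8) fires=2 [7,9) fires=1
i=10 t=3 v=6: DROP (t<9-3); WM=9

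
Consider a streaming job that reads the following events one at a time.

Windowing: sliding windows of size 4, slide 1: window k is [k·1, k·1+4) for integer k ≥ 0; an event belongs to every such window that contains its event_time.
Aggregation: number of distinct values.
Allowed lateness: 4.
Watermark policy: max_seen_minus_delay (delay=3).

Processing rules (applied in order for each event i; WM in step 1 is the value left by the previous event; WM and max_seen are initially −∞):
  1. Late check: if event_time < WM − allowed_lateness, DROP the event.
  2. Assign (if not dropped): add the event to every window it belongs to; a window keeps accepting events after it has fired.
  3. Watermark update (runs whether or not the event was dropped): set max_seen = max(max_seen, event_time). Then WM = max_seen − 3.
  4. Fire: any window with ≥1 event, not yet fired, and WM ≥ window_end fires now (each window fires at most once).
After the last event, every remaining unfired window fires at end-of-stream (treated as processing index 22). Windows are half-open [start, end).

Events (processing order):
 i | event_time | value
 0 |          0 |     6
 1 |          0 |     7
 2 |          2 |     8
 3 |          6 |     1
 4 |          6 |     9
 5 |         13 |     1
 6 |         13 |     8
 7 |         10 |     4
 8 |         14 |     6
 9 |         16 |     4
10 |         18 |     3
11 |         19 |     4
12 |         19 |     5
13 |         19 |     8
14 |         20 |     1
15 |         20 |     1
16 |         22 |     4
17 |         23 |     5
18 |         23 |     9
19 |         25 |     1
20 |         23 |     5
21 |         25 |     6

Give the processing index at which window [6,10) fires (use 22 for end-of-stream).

i=0 t=0 v=6: → [0,4); WM=-3
i=1 t=0 v=7: → [0,4); WM=-3
i=2 t=2 v=8: → [2,6),[1,5),[0,4); WM=-1
i=3 t=6 v=1: → [6,10),[5,9),[4,8),[3,7); WM=3
i=4 t=6 v=9: → [6,10),[5,9),[4,8),[3,7); WM=3
i=5 t=13 v=1: → [13,17),[12,16),[11,15),[10,14); WM=10; [0,4) fires=3 [1,5) fires=1 [2,6) fires=1 [3,7) fires=2 [4,8) fires=2 [5,9) fires=2 [6,10) fires=2
i=6 t=13 v=8: → [13,17),[12,16),[11,15),[10,14); WM=10
i=7 t=10 v=4: → [10,14),[9,13),[8,12),[7,11); WM=10
i=8 t=14 v=6: → [14,18),[13,17),[12,16),[11,15); WM=11; [7,11) fires=1
i=9 t=16 v=4: → [16,20),[15,19),[14,18),[13,17); WM=13; [8,12) fires=1 [9,13) fires=1
i=10 t=18 v=3: → [18,22),[17,21),[16,20),[15,19); WM=15; [10,14) fires=3 [11,15) fires=3
i=11 t=19 v=4: → [19,23),[18,22),[17,21),[16,20); WM=16; [12,16) fires=3
i=12 t=19 v=5: → [19,23),[18,22),[17,21),[16,20); WM=16
i=13 t=19 v=8: → [19,23),[18,22),[17,21),[16,20); WM=16
i=14 t=20 v=1: → [20,24),[19,23),[18,22),[17,21); WM=17; [13,17) fires=4
i=15 t=20 v=1: → [20,24),[19,23),[18,22),[17,21); WM=17
i=16 t=22 v=4: → [22,26),[21,25),[20,24),[19,23); WM=19; [14,18) fires=2 [15,19) fires=2
i=17 t=23 v=5: → [23,27),[22,26),[21,25),[20,24); WM=20; [16,20) fires=4
i=18 t=23 v=9: → [23,27),[22,26),[21,25),[20,24); WM=20
i=19 t=25 v=1: → [25,29),[24,28),[23,27),[22,26); WM=22; [17,21) fires=5 [18,22) fires=5
i=20 t=23 v=5: → [23,27),[22,26),[21,25),[20,24); WM=22
i=21 t=25 v=6: → [25,29),[24,28),[23,27),[22,26); WM=22

5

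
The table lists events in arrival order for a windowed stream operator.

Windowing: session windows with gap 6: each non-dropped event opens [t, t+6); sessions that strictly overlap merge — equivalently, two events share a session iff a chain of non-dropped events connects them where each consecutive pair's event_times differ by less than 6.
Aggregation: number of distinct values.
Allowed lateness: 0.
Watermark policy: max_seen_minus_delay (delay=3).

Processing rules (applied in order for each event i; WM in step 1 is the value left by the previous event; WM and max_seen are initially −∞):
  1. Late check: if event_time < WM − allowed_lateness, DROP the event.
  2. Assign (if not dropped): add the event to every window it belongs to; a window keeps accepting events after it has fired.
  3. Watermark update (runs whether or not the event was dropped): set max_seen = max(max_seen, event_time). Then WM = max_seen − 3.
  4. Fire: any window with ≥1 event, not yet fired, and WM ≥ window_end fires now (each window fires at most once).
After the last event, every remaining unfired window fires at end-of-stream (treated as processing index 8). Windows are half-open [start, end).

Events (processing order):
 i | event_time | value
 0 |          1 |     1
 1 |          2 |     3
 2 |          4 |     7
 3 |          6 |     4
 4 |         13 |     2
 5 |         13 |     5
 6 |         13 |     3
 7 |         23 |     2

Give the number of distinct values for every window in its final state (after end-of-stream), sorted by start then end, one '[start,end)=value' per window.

[1,12)=4 [13,19)=3 [23,29)=1

i=0 t=1 v=1: → [1,7); WM=-2
i=1 t=2 v=3: → [1,8); WM=-1
i=2 t=4 v=7: → [1,10); WM=1
i=3 t=6 v=4: → [1,12); WM=3
i=4 t=13 v=2: → [13,19); WM=10
i=5 t=13 v=5: → [13,19); WM=10
i=6 t=13 v=3: → [13,19); WM=10
i=7 t=23 v=2: → [23,29); WM=20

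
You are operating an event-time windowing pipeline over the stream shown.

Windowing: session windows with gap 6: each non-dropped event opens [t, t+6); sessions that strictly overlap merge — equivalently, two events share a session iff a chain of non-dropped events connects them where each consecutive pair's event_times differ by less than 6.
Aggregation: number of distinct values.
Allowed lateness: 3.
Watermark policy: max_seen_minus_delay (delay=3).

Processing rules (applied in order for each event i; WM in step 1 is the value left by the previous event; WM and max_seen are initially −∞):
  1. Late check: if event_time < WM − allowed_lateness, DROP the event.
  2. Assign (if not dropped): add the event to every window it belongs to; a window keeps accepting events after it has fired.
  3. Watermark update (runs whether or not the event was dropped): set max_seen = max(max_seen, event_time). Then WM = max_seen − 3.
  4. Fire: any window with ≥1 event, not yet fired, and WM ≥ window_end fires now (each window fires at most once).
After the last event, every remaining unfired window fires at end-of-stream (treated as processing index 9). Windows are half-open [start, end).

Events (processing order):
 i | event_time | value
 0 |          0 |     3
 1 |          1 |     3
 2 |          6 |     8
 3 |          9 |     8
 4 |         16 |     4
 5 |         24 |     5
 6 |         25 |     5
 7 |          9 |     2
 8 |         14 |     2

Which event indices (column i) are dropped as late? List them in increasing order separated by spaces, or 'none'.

7 8

i=0 t=0 v=3: → [0,6); WM=-3
i=1 t=1 v=3: → [0,7); WM=-2
i=2 t=6 v=8: → [0,12); WM=3
i=3 t=9 v=8: → [0,15); WM=6
i=4 t=16 v=4: → [16,22); WM=13
i=5 t=24 v=5: → [24,30); WM=21
i=6 t=25 v=5: → [24,31); WM=22
i=7 t=9 v=2: DROP (t<22-3); WM=22
i=8 t=14 v=2: DROP (t<22-3); WM=22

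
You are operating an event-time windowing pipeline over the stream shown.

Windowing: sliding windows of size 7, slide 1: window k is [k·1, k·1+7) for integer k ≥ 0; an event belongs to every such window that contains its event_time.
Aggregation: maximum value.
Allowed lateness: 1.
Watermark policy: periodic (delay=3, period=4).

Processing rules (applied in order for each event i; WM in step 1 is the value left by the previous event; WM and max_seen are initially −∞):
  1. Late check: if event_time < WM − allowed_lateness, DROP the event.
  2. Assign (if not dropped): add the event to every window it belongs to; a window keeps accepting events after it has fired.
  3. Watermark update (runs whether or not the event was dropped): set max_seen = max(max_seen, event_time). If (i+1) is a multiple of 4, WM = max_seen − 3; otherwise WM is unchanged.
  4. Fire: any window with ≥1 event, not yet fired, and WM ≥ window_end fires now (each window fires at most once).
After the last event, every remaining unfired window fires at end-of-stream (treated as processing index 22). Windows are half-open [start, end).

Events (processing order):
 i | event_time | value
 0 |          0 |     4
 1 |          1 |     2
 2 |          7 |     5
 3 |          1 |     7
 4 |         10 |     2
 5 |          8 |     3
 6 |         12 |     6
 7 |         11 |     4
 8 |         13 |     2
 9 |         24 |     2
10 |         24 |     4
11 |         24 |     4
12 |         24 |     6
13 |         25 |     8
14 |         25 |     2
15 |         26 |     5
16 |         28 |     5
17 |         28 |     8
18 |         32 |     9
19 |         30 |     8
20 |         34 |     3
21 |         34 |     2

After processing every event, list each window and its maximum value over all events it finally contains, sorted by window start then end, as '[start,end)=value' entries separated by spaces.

i=0 t=0 v=4: → [0,7); WM=−∞
i=1 t=1 v=2: → [1,8),[0,7); WM=−∞
i=2 t=7 v=5: → [7,14),[6,13),[5,12),[4,11),[3,10),[2,9),[1,8); WM=−∞
i=3 t=1 v=7: → [1,8),[0,7); WM=4
i=4 t=10 v=2: → [10,17),[9,16),[8,15),[7,14),[6,13),[5,12),[4,11); WM=4
i=5 t=8 v=3: → [8,15),[7,14),[6,13),[5,12),[4,11),[3,10),[2,9); WM=4
i=6 t=12 v=6: → [12,19),[11,18),[10,17),[9,16),[8,15),[7,14),[6,13); WM=4
i=7 t=11 v=4: → [11,18),[10,17),[9,16),[8,15),[7,14),[6,13),[5,12); WM=9; [0,7) fires=7 [1,8) fires=7 [2,9) fires=5
i=8 t=13 v=2: → [13,20),[12,19),[11,18),[10,17),[9,16),[8,15),[7,14); WM=9
i=9 t=24 v=2: → [24,31),[23,30),[22,29),[21,28),[20,27),[19,26),[18,25); WM=9
i=10 t=24 v=4: → [24,31),[23,30),[22,29),[21,28),[20,27),[19,26),[18,25); WM=9
i=11 t=24 v=4: → [24,31),[23,30),[22,29),[21,28),[20,27),[19,26),[18,25); WM=21; [3,10) fires=5 [4,11) fires=5 [5,12) fires=5 [6,13) fires=6 [7,14) fires=6 [8,15) fires=6 [9,16) fires=6 [10,17) fires=6 [11,18) fires=6 [12,19) fires=6 [13,20) fires=2
i=12 t=24 v=6: → [24,31),[23,30),[22,29),[21,28),[20,27),[19,26),[18,25); WM=21
i=13 t=25 v=8: → [25,32),[24,31),[23,30),[22,29),[21,28),[20,27),[19,26); WM=21
i=14 t=25 v=2: → [25,32),[24,31),[23,30),[22,29),[21,28),[20,27),[19,26); WM=21
i=15 t=26 v=5: → [26,33),[25,32),[24,31),[23,30),[22,29),[21,28),[20,27); WM=23
i=16 t=28 v=5: → [28,35),[27,34),[26,33),[25,32),[24,31),[23,30),[22,29); WM=23
i=17 t=28 v=8: → [28,35),[27,34),[26,33),[25,32),[24,31),[23,30),[22,29); WM=23
i=18 t=32 v=9: → [32,39),[31,38),[30,37),[29,36),[28,35),[27,34),[26,33); WM=23
i=19 t=30 v=8: → [30,37),[29,36),[28,35),[27,34),[26,33),[25,32),[24,31); WM=29; [18,25) fires=6 [19,26) fires=8 [20,27) fires=8 [21,28) fires=8 [22,29) fires=8
i=20 t=34 v=3: → [34,41),[33,40),[32,39),[31,38),[30,37),[29,36),[28,35); WM=29
i=21 t=34 v=2: → [34,41),[33,40),[32,39),[31,38),[30,37),[29,36),[28,35); WM=29

[0,7)=7 [1,8)=7 [2,9)=5 [3,10)=5 [4,11)=5 [5,12)=5 [6,13)=6 [7,14)=6 [8,15)=6 [9,16)=6 [10,17)=6 [11,18)=6 [12,19)=6 [13,20)=2 [18,25)=6 [19,26)=8 [20,27)=8 [21,28)=8 [22,29)=8 [23,30)=8 [24,31)=8 [25,32)=8 [26,33)=9 [27,34)=9 [28,35)=9 [29,36)=9 [30,37)=9 [31,38)=9 [32,39)=9 [33,40)=3 [34,41)=3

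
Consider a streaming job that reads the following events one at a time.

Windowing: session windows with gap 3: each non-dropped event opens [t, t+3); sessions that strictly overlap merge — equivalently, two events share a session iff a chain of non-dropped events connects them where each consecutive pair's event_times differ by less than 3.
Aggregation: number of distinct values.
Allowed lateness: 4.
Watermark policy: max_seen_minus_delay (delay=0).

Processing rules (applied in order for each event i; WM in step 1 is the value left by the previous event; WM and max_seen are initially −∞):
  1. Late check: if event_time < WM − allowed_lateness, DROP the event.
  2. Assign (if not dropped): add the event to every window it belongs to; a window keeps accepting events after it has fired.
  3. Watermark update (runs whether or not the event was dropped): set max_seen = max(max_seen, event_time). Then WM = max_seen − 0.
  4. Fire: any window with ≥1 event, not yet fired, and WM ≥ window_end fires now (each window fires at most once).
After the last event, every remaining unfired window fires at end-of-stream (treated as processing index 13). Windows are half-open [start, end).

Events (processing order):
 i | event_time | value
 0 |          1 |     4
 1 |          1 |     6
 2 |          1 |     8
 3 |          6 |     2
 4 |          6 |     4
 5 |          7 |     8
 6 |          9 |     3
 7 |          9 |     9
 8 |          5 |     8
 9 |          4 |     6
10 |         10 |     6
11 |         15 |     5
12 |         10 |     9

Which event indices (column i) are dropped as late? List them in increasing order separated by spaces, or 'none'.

i=0 t=1 v=4: → [1,4); WM=1
i=1 t=1 v=6: → [1,4); WM=1
i=2 t=1 v=8: → [1,4); WM=1
i=3 t=6 v=2: → [6,9); WM=6
i=4 t=6 v=4: → [6,9); WM=6
i=5 t=7 v=8: → [6,10); WM=7
i=6 t=9 v=3: → [6,12); WM=9
i=7 t=9 v=9: → [6,12); WM=9
i=8 t=5 v=8: → [5,12); WM=9
i=9 t=4 v=6: DROP (t<9-4); WM=9
i=10 t=10 v=6: → [5,13); WM=10
i=11 t=15 v=5: → [15,18); WM=15
i=12 t=10 v=9: DROP (t<15-4); WM=15

9 12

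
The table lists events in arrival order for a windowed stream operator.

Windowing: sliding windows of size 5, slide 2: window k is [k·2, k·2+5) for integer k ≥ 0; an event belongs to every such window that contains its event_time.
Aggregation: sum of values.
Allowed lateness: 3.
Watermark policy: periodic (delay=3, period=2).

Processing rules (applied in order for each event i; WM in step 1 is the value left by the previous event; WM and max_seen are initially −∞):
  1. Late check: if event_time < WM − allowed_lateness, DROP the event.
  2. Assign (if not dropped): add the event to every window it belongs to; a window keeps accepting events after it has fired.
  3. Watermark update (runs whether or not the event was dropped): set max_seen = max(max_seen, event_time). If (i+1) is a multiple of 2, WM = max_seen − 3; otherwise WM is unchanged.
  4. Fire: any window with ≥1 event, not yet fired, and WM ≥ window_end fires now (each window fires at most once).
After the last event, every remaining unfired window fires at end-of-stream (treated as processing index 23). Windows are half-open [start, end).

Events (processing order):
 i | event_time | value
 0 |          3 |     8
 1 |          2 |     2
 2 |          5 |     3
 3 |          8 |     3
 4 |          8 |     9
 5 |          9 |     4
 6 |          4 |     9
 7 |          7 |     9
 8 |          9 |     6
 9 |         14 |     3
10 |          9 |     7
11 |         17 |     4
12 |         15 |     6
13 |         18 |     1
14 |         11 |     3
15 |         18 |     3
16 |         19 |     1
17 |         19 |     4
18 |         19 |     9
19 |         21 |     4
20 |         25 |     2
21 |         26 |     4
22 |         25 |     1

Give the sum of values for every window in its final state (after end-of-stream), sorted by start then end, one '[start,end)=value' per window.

[0,5)=19 [2,7)=22 [4,9)=33 [6,11)=38 [8,13)=29 [10,15)=3 [12,17)=9 [14,19)=17 [16,21)=22 [18,23)=22 [20,25)=4 [22,27)=7 [24,29)=7 [26,31)=4

i=0 t=3 v=8: → [2,7),[0,5); WM=−∞
i=1 t=2 v=2: → [2,7),[0,5); WM=0
i=2 t=5 v=3: → [4,9),[2,7); WM=0
i=3 t=8 v=3: → [8,13),[6,11),[4,9); WM=5; [0,5) fires=10
i=4 t=8 v=9: → [8,13),[6,11),[4,9); WM=5
i=5 t=9 v=4: → [8,13),[6,11); WM=6
i=6 t=4 v=9: → [4,9),[2,7),[0,5); WM=6
i=7 t=7 v=9: → [6,11),[4,9); WM=6
i=8 t=9 v=6: → [8,13),[6,11); WM=6
i=9 t=14 v=3: → [14,19),[12,17),[10,15); WM=11; [2,7) fires=22 [4,9) fires=33 [6,11) fires=31
i=10 t=9 v=7: → [8,13),[6,11); WM=11
i=11 t=17 v=4: → [16,21),[14,19); WM=14; [8,13) fires=29
i=12 t=15 v=6: → [14,19),[12,17); WM=14
i=13 t=18 v=1: → [18,23),[16,21),[14,19); WM=15; [10,15) fires=3
i=14 t=11 v=3: DROP (t<15-3); WM=15
i=15 t=18 v=3: → [18,23),[16,21),[14,19); WM=15
i=16 t=19 v=1: → [18,23),[16,21); WM=15
i=17 t=19 v=4: → [18,23),[16,21); WM=16
i=18 t=19 v=9: → [18,23),[16,21); WM=16
i=19 t=21 v=4: → [20,25),[18,23); WM=18; [12,17) fires=9
i=20 t=25 v=2: → [24,29),[22,27); WM=18
i=21 t=26 v=4: → [26,31),[24,29),[22,27); WM=23; [14,19) fires=17 [16,21) fires=22 [18,23) fires=22
i=22 t=25 v=1: → [24,29),[22,27); WM=23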